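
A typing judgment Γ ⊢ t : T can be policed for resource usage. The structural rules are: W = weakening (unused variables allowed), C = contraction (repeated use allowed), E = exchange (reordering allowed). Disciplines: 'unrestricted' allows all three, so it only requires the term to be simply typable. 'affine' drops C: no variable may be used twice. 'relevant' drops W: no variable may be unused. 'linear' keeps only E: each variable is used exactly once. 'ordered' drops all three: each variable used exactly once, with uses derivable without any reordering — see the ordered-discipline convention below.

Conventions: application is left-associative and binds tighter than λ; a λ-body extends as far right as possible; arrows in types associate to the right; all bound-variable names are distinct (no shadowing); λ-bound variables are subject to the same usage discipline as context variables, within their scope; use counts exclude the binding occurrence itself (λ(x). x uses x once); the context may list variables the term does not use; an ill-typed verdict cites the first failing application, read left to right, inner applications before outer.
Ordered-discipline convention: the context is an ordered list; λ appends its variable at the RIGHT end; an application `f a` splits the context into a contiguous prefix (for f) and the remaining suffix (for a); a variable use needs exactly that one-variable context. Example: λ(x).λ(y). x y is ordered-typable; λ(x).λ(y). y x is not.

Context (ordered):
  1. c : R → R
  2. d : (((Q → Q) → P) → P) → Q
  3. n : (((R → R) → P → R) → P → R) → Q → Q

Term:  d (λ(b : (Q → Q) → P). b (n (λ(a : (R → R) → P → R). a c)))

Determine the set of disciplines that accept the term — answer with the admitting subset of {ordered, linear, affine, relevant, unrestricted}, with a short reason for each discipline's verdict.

admitted by: linear, affine, relevant, unrestricted
use counts: c: 1×; d: 1×; n: 1×; b [bound]: 1×; a [bound]: 1×
use order (left to right): d, b, n, a, c
typing: well-typed — term : Q
ordered ✗ (no ordered split (uses run d, b, n, a, c))
linear ✓ (single use per variable (c, d, n, b, a))
affine ✓ (no duplicate uses among c, d, n, b, a)
relevant ✓ (none of c, d, n, b, a goes unused)
unrestricted ✓ (simply typable at Q; W, C, E all held)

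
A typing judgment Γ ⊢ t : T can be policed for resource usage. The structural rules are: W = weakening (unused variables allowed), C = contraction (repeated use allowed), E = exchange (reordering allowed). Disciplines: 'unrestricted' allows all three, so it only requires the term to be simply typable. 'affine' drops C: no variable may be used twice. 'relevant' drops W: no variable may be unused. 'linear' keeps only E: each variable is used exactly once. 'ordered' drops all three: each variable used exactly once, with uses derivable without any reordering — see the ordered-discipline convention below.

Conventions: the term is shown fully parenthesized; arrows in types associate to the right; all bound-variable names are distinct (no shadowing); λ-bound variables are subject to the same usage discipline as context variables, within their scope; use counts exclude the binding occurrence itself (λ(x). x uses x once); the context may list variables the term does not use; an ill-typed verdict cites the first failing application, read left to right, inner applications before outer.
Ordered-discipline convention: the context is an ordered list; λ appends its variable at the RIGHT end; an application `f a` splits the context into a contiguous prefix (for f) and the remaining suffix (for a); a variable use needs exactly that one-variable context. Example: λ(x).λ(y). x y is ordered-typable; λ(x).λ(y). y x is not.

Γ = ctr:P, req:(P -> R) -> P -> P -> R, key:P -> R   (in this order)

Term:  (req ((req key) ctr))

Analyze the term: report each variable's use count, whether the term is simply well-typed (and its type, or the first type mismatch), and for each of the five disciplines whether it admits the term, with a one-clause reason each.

usage: ctr: 1×; req: 2×; key: 1×
left-to-right use order: req, req, key, ctr
typing: well-typed — term : P -> P -> R
ordered ✗ (uses contraction: req ×2)
linear ✗ (uses contraction: req ×2)
affine ✗ (uses contraction: req ×2)
relevant ✓ (none of ctr, req, key goes unused)
unrestricted ✓ (typability at P -> P -> R is all that's needed)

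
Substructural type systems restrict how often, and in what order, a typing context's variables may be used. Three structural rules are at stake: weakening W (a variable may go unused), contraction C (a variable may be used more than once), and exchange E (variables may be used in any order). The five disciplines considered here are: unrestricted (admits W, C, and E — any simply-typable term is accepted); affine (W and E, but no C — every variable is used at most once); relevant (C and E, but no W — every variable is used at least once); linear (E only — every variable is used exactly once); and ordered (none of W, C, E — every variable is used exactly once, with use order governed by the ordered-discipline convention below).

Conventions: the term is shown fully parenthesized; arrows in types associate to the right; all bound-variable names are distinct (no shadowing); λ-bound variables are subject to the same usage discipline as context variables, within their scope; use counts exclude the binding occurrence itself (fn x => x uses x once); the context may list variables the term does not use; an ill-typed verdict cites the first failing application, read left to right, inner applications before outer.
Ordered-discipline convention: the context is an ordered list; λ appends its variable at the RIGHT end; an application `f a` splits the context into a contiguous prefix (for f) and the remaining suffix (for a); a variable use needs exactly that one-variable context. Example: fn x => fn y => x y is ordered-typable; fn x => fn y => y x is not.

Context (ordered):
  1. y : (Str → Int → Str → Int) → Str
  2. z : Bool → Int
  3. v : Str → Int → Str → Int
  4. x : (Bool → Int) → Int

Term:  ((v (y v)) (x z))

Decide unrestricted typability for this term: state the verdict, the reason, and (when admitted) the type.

yes — type-checks (Str → Int) and nothing is barred; term : Str → Int
counts: y: 1, z: 1, v: 2, x: 1
left-to-right use order: v, y, v, x, z
typing: the term checks, with type Str → Int
all disciplines: ordered ✗, linear ✗, affine ✗, relevant ✓, unrestricted ✓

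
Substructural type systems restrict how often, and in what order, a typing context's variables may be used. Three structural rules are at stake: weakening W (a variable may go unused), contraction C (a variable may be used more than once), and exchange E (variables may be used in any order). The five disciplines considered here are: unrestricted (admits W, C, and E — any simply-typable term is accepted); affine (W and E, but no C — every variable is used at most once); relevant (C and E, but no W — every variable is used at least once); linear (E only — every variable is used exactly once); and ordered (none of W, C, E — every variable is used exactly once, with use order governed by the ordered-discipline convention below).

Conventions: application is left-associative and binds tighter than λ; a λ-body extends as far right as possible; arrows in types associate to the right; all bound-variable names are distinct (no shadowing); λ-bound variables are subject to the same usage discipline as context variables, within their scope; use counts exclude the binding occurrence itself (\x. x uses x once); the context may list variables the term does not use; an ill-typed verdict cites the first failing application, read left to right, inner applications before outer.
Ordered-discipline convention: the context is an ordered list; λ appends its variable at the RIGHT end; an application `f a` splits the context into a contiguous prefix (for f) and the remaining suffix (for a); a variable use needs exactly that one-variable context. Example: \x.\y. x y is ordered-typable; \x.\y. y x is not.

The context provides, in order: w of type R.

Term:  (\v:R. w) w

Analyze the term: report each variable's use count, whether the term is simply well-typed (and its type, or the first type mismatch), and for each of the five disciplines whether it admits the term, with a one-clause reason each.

usage: w: 2; v (bound): 0
order of uses: w, w
typing: the term checks, with type R
ordered ✗ (repeated use of w ×2; v left unused)
linear ✗ (repeated use of w ×2; v left unused)
affine ✗ (repeated use of w ×2)
relevant ✗ (v left unused)
unrestricted ✓ (typability at R is all that's needed)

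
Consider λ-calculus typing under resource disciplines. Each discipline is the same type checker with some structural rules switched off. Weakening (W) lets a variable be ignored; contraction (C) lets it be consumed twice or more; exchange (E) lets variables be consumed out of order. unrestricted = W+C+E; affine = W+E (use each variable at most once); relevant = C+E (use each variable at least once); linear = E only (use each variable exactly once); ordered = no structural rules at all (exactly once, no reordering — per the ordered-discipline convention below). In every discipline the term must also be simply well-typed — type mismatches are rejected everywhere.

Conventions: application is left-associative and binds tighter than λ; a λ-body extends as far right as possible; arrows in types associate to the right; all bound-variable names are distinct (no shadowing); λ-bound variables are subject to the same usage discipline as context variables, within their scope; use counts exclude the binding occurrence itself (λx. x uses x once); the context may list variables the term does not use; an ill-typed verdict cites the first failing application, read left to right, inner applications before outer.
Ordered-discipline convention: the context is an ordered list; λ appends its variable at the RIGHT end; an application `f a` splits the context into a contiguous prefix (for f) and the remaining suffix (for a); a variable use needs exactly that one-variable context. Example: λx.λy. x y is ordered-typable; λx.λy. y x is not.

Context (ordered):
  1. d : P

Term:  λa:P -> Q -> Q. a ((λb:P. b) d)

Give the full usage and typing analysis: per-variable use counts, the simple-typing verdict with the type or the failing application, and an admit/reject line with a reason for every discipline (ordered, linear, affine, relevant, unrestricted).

use counts: d=1, a [bound]=1, b [bound]=1
order of uses: a, b, d
typing: the term checks, with type (P -> Q -> Q) -> Q -> Q
ordered: ✗, needs exchange: uses follow a, b, d
linear: ✓, each of d, a, b used exactly once
affine: ✓, d, a, b: no repeats, contraction unneeded
relevant: ✓, d, a, b: all used, weakening unneeded
unrestricted: ✓, type-checks ((P -> Q -> Q) -> Q -> Q) and nothing is barred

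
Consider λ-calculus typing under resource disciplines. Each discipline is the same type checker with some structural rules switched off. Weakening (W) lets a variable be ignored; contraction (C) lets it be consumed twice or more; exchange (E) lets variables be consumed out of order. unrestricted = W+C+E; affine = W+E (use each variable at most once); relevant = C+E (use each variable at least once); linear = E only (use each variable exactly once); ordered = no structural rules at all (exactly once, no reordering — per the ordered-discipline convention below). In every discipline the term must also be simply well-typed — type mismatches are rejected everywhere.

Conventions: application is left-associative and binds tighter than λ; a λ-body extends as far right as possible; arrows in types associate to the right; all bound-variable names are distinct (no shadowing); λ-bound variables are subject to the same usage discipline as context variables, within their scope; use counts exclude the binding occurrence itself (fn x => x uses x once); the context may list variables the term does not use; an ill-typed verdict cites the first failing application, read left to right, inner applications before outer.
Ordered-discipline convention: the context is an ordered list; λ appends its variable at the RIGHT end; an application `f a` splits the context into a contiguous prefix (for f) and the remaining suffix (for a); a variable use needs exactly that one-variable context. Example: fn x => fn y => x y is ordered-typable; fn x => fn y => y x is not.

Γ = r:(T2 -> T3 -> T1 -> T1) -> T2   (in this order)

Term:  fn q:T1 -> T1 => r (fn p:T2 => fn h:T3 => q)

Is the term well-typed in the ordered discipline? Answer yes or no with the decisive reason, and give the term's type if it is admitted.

no — needs weakening: p, h unused
use counts: r: 1, q (λ-bound): 1, p (λ-bound): 0, h (λ-bound): 0
left-to-right use order: r, q
typing: well-typed — term : (T1 -> T1) -> T2
summary: ordered ✗, linear ✗, affine ✓, relevant ✗, unrestricted ✓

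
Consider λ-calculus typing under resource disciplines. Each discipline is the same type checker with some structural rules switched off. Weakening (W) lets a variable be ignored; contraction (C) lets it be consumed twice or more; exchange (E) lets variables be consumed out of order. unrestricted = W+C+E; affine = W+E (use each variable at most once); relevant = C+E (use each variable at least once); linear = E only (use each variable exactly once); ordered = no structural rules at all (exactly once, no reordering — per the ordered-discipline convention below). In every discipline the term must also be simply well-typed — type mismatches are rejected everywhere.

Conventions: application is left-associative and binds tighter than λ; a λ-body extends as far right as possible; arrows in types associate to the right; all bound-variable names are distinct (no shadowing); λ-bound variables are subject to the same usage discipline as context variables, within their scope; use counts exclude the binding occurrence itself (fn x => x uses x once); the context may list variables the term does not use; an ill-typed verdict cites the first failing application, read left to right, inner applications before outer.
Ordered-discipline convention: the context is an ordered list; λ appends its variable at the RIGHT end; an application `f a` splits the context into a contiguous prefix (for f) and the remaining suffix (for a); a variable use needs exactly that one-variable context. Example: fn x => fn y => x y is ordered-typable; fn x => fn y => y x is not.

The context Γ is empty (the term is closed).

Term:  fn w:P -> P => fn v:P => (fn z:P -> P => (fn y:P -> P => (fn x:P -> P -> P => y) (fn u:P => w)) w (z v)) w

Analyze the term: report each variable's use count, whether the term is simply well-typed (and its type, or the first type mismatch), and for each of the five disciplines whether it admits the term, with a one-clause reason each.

variable uses: w [bound] ×3, v [bound] ×1, z [bound] ×1, y [bound] ×1, x [bound] ×0, u [bound] ×0
uses in reading order: y, w, w, z, v, w
typing: well-typed at (P -> P) -> P -> P
ordered ✗ (uses contraction: w ×3; unused: x, u — weakening required)
linear ✗ (uses contraction: w ×3; unused: x, u — weakening required)
affine ✗ (uses contraction: w ×3)
relevant ✗ (unused: x, u — weakening required)
unrestricted ✓ (well-typed at (P -> P) -> P -> P; no restrictions here)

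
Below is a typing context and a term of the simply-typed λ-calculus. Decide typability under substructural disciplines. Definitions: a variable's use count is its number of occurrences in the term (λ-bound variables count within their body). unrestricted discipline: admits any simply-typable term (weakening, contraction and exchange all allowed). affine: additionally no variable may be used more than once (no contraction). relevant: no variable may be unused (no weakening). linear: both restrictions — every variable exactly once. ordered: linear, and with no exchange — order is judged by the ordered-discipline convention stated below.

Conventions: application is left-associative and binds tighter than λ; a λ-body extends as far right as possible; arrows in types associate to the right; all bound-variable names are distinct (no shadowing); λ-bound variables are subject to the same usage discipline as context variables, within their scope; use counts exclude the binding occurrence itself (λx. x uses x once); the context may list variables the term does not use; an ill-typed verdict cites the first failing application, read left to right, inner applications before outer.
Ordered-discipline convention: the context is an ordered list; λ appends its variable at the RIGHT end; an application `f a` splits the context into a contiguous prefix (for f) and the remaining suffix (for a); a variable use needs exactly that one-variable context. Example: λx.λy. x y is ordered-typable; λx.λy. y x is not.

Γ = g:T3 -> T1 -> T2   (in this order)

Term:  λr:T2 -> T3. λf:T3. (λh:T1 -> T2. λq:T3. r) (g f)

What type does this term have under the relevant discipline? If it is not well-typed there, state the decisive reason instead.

not well-typed under relevant — h, q left unused
usage: g: 1×; r (bound): 1×; f (bound): 1×; h (bound): 0×; q (bound): 0×
order of uses: r, g, f
typing: the term checks, with type (T2 -> T3) -> T3 -> T3 -> T2 -> T3
summary: ordered ✗ | linear ✗ | affine ✓ | relevant ✗ | unrestricted ✓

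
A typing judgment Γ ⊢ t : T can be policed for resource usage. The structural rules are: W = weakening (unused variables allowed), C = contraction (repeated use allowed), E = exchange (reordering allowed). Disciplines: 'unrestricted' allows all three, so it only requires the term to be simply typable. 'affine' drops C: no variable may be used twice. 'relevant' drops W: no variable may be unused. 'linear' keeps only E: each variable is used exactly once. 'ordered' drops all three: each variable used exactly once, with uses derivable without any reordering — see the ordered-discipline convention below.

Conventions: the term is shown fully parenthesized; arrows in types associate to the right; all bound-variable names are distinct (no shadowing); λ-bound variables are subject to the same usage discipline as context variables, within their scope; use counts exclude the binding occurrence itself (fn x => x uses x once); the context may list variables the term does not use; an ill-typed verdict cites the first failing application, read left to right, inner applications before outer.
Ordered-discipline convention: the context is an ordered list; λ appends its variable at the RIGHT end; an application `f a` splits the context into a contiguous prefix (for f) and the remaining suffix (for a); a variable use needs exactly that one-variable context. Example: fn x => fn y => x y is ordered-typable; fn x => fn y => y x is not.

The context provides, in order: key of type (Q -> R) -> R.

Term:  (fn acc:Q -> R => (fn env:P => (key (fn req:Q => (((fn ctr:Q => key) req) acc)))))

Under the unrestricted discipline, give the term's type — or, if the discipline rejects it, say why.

term : (Q -> R) -> P -> R
variable uses: key ×2, acc [bound] ×1, env [bound] ×0, req [bound] ×1, ctr [bound] ×0
left-to-right use order: key, key, req, acc
typing: ✓ — (Q -> R) -> P -> R
per-discipline verdicts: ordered ✗ | linear ✗ | affine ✗ | relevant ✗ | unrestricted ✓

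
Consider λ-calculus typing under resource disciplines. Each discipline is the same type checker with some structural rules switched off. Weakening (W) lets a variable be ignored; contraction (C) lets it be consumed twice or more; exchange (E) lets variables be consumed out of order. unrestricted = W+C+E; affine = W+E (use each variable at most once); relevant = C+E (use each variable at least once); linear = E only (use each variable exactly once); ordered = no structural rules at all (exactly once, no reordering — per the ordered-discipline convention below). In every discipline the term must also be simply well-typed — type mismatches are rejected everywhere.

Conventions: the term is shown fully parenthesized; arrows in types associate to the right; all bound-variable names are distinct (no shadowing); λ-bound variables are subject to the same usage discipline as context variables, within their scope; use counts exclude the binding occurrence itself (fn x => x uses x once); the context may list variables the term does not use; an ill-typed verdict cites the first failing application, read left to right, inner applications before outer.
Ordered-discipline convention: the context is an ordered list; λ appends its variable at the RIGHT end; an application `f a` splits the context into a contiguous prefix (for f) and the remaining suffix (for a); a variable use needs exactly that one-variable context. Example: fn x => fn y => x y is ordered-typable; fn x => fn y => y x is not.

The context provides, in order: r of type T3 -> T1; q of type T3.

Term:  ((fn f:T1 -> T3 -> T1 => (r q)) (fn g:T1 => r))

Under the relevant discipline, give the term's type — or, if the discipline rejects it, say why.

not well-typed under relevant — f, g never used (weakening)
use counts: r: 2, q: 1, f (bound): 0, g (bound): 0
left-to-right use order: r, q, r
typing: ✓ — T1
per-discipline verdicts: ordered ✗, linear ✗, affine ✗, relevant ✗, unrestricted ✓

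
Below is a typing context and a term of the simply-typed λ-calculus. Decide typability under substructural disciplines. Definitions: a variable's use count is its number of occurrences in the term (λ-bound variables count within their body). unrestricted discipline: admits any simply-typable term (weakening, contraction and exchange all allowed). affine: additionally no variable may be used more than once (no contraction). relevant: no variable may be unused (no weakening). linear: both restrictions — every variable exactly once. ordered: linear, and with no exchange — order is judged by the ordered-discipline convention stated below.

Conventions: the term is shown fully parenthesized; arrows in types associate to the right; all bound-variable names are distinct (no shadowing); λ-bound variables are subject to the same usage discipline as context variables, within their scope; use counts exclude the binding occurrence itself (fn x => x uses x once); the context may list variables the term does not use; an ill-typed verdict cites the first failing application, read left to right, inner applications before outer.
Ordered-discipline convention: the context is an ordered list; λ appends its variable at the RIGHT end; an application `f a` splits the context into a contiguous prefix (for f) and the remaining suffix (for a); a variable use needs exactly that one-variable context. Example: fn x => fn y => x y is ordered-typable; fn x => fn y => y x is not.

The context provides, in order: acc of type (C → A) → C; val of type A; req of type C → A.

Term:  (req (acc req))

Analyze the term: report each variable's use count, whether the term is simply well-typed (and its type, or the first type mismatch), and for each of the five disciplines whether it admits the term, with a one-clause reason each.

variable uses: acc ×1; val ×0; req ×2
uses in reading order: req, acc, req
typing: ✓ — A
ordered ✗ (repeated use of req ×2; unused: val — weakening required)
linear ✗ (repeated use of req ×2; unused: val — weakening required)
affine ✗ (repeated use of req ×2)
relevant ✗ (unused: val — weakening required)
unrestricted ✓ (simply typable at A; W, C, E all held)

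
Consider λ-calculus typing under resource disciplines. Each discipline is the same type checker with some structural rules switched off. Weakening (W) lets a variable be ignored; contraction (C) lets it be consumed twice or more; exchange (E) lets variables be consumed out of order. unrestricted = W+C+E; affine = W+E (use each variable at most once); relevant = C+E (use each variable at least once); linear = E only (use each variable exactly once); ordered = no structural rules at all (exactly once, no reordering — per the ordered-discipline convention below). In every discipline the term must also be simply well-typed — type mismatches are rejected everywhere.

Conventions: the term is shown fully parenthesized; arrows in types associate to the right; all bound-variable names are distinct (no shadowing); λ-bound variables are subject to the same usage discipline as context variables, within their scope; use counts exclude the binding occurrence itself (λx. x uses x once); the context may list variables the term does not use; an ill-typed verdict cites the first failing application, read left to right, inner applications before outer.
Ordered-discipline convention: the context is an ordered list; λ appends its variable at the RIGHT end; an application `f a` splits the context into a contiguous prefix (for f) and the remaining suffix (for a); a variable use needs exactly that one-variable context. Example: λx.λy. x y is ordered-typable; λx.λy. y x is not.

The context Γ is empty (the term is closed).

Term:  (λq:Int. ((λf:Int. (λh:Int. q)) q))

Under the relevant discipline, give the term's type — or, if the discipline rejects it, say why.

not well-typed under relevant — needs weakening: f, h unused
counts: q [bound] ×2; f [bound] ×0; h [bound] ×0
uses in reading order: q, q
typing: well-typed — term : Int → Int → Int
all disciplines: ordered ✗ · linear ✗ · affine ✗ · relevant ✗ · unrestricted ✓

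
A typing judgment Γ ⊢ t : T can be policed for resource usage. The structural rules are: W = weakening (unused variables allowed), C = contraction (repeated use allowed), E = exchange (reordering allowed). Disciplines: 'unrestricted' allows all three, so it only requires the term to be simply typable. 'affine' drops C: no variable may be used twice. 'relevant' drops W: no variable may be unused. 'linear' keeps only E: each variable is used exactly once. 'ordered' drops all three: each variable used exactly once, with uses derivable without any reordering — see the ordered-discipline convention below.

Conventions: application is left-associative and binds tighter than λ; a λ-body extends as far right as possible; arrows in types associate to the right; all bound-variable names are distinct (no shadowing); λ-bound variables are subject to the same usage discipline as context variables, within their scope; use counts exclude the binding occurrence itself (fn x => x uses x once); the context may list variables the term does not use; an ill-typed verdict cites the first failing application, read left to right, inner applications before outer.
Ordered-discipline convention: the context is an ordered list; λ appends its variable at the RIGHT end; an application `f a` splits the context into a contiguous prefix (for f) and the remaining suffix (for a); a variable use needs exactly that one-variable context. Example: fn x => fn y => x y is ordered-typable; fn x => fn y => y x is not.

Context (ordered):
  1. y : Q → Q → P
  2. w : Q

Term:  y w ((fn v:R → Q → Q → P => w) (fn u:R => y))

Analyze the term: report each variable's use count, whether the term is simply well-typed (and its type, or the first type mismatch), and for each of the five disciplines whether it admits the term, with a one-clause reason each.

counts: y ×2; w ×2; v [bound] ×0; u [bound] ×0
left-to-right use order: y, w, w, y
typing: well-typed at P
ordered: ✗, uses contraction: y ×2, w ×2; unused: v, u — weakening required
linear: ✗, uses contraction: y ×2, w ×2; unused: v, u — weakening required
affine: ✗, uses contraction: y ×2, w ×2
relevant: ✗, unused: v, u — weakening required
unrestricted: ✓, type-checks (P) and nothing is barred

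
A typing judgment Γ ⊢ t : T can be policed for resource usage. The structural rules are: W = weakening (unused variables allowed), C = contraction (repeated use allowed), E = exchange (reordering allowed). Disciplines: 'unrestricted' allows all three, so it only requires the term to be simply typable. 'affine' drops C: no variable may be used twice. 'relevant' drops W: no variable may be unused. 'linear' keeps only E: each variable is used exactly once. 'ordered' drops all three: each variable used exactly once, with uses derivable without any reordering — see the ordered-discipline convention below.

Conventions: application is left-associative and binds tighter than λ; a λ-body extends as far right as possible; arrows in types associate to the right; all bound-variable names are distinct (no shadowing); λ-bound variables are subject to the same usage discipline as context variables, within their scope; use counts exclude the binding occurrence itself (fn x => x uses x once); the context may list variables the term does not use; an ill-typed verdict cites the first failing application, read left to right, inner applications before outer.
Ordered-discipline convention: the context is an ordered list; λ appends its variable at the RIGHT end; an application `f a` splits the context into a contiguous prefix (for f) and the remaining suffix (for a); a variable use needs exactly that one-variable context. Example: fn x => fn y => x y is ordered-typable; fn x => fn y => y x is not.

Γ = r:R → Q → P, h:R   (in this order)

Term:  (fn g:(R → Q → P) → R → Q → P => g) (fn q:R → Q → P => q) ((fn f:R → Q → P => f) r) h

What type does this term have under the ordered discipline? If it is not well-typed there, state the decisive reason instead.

term : Q → P
usage: r: 1, h: 1, g [bound]: 1, q [bound]: 1, f [bound]: 1
left-to-right use order: g, q, f, r, h
typing: well-typed at Q → P
all disciplines: ordered ✓, linear ✓, affine ✓, relevant ✓, unrestricted ✓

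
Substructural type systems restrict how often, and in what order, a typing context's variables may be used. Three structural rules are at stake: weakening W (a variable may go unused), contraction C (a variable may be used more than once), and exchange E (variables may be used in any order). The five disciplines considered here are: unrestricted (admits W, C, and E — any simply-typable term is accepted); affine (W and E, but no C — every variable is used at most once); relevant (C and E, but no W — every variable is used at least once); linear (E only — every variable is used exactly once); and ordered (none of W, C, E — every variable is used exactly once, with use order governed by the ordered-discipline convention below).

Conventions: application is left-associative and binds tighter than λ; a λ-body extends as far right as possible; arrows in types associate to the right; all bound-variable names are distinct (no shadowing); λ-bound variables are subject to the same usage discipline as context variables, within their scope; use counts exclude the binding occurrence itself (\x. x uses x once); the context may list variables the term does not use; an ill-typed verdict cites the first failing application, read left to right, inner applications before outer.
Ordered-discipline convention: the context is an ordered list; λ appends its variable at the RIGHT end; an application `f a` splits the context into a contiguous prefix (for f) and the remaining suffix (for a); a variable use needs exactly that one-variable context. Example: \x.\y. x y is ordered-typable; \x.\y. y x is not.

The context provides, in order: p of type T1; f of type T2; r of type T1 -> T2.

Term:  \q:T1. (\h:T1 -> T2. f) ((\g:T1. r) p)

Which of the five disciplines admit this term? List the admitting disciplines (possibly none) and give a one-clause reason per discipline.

accepted by: affine, unrestricted
variable uses: p=1; f=1; r=1; q [bound]=0; h [bound]=0; g [bound]=0
uses in reading order: f, r, p
typing: the term checks, with type T1 -> T2
ordered: ✗ — q, h, g left unused
linear: ✗ — q, h, g left unused
affine: ✓ — no duplicate uses among p, f, r, q, h, g
relevant: ✗ — q, h, g left unused
unrestricted: ✓ — typability at T1 -> T2 is all that's needed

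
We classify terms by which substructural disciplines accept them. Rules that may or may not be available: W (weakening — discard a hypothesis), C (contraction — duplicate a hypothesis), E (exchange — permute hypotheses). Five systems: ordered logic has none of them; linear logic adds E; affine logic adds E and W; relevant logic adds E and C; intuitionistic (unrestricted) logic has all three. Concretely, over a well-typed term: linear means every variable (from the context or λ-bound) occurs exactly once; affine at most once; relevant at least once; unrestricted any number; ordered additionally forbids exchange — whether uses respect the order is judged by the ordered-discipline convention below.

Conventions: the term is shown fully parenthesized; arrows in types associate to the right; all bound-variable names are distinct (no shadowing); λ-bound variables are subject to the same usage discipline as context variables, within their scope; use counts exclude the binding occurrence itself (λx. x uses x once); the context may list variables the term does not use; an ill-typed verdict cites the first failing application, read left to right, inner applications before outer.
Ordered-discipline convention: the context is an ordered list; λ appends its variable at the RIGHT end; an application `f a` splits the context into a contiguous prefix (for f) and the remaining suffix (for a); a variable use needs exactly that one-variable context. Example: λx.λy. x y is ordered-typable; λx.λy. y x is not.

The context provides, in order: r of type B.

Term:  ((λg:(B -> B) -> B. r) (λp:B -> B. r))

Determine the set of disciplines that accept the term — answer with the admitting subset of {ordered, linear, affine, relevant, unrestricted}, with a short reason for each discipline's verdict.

admitted in: unrestricted
usage: r ×2; g (λ-bound) ×0; p (λ-bound) ×0
order of uses: r, r
typing: well-typed — term : B
ordered: ✗, needs contraction — r ×2; needs weakening: g, p unused
linear: ✗, needs contraction — r ×2; needs weakening: g, p unused
affine: ✗, needs contraction — r ×2
relevant: ✗, needs weakening: g, p unused
unrestricted: ✓, type-checks (B) and nothing is barred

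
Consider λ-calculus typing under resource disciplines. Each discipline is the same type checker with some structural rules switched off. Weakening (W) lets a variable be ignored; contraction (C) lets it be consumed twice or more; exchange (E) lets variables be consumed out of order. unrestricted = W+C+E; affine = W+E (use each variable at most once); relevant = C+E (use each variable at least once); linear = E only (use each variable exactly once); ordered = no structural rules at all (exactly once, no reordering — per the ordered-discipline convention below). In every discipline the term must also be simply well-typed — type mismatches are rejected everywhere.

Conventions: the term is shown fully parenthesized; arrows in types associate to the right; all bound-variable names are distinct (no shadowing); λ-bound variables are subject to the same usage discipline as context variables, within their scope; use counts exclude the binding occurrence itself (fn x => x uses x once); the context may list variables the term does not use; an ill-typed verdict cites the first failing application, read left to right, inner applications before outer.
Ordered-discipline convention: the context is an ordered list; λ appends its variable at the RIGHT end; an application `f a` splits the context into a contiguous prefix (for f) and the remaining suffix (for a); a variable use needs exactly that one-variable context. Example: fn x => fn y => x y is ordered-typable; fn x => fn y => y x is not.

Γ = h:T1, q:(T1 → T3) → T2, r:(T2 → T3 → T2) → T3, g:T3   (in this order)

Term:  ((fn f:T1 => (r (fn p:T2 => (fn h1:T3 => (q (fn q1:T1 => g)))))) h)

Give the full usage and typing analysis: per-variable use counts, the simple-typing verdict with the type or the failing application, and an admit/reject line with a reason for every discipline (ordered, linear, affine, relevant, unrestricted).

usage: h: 1×; q: 1×; r: 1×; g: 1×; f (λ-bound): 0×; p (λ-bound): 0×; h1 (λ-bound): 0×; q1 (λ-bound): 0×
order of uses: r, q, g, h
typing: ✓ — T3
ordered: ✗, unused: f, p, h1, q1 — weakening required
linear: ✗, unused: f, p, h1, q1 — weakening required
affine: ✓, at most one use each (h, q, r, g, f, p, h1, q1)
relevant: ✗, unused: f, p, h1, q1 — weakening required
unrestricted: ✓, type-checks (T3) and nothing is barred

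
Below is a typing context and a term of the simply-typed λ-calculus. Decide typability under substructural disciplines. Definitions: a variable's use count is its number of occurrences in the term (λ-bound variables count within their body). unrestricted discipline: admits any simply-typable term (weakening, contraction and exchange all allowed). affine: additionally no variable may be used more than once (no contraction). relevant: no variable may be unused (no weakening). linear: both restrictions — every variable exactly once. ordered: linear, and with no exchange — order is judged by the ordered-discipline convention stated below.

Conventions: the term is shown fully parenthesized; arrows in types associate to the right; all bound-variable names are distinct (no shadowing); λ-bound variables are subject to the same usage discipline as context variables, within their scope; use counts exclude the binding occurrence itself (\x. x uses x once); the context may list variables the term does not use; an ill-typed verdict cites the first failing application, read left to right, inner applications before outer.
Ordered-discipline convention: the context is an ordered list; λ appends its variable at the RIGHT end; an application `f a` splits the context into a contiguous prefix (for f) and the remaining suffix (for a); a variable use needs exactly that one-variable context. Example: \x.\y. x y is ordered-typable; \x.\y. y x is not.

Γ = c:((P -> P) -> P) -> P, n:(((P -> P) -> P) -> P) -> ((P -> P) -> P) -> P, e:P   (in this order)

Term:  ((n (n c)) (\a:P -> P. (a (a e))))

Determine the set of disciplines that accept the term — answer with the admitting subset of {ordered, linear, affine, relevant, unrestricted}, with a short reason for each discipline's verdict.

accepted by: relevant, unrestricted
usage: c ×1; n ×2; e ×1; a (bound) ×2
use order (left to right): n, n, c, a, a, e
typing: ✓ — P
ordered ✗ (n ×2, a ×2 used more than once (contraction))
linear ✗ (n ×2, a ×2 used more than once (contraction))
affine ✗ (n ×2, a ×2 used more than once (contraction))
relevant ✓ (none of c, n, e, a goes unused)
unrestricted ✓ (typability at P is all that's needed)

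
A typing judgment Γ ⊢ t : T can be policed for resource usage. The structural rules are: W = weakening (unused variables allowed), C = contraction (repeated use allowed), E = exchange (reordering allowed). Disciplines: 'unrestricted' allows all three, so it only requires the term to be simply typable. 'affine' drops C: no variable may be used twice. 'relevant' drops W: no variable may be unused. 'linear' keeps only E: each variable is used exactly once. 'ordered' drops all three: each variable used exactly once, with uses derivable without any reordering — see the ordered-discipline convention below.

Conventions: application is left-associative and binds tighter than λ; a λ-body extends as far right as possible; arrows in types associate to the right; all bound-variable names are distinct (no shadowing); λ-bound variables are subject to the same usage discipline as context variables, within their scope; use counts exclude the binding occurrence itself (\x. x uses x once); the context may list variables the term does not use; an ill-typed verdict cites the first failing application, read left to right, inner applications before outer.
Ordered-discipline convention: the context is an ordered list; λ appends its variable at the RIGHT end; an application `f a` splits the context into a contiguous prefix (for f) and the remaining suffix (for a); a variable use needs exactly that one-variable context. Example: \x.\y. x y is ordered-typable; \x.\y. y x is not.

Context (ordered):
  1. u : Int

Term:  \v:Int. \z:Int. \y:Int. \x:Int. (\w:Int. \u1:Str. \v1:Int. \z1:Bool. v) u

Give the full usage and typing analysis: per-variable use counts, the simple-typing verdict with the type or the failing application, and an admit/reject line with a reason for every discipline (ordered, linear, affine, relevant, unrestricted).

counts: u ×1; v (λ-bound) ×1; z (λ-bound) ×0; y (λ-bound) ×0; x (λ-bound) ×0; w (λ-bound) ×0; u1 (λ-bound) ×0; v1 (λ-bound) ×0; z1 (λ-bound) ×0
order of uses: v, u
typing: the term checks, with type Int → Int → Int → Int → Str → Int → Bool → Int
ordered: ✗ — needs weakening: z, y, x, w, u1, v1, z1 unused
linear: ✗ — needs weakening: z, y, x, w, u1, v1, z1 unused
affine: ✓ — no duplicate uses among u, v, z, y, x, w, u1, v1, z1
relevant: ✗ — needs weakening: z, y, x, w, u1, v1, z1 unused
unrestricted: ✓ — well-typed at Int → Int → Int → Int → Str → Int → Bool → Int; no restrictions here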